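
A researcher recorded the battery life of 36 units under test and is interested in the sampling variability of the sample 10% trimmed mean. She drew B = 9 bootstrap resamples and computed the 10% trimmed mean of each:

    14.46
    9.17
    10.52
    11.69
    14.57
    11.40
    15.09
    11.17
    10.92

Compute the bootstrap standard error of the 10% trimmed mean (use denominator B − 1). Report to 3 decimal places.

Bootstrap SE is the standard deviation of the 9 replicate 10% trimmed means.
Mean of replicates: (14.46 + 9.17 + 10.52 + 11.69 + 14.57 + 11.40 + 15.09 + 11.17 + 10.92) / 9 = 108.9900 / 9 = 12.1100
Sum of squared deviations: (+2.3500)² + (−2.9400)² + (−1.5900)² + (−0.4200)² + (+2.4600)² + (−0.7100)² + (+2.9800)² + (−0.9400)² + (−1.1900)² = 34.6064
Variance = 34.6064 / 8 = 4.3258
SE* = √4.3258

SE* = 2.080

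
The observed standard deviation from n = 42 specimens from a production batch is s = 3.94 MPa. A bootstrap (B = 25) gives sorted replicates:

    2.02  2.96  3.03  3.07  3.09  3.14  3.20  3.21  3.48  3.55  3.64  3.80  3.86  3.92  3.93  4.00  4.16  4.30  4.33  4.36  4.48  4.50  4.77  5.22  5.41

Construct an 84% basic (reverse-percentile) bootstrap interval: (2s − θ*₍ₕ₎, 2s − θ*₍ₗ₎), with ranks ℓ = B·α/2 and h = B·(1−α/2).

(3.11, 4.92)

Percentile endpoints at ranks 2 and 23: θ*₍2₎ = 2.96, θ*₍23₎ = 4.77.
Basic interval reflects these around s:
  lower = 2 × 3.94 − 4.77 = 3.11
  upper = 2 × 3.94 − 2.96 = 4.92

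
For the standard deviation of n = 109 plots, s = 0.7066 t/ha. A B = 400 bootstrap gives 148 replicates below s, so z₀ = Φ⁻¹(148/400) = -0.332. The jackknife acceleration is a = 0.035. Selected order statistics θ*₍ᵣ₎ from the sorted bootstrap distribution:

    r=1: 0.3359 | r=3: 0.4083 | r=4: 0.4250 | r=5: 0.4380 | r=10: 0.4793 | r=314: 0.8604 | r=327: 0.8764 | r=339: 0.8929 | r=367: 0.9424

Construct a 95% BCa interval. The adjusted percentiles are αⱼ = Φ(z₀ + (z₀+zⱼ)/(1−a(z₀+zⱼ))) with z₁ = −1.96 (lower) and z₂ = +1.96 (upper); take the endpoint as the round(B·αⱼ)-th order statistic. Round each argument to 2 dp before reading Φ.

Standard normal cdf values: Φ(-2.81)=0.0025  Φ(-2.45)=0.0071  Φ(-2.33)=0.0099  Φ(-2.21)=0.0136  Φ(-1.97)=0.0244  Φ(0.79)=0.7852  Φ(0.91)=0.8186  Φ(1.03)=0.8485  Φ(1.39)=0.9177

Lower: z₀ + z₁ = -0.332 + (-1.960) = -2.292; 1 − a(z₀+z₁) = 1 − (0.035)(-2.292) = 1.0802; argument = -0.332 + (-2.292)/1.0802 = -2.4538 → -2.45.
α₁ = Φ(-2.45) = 0.0071; rank = round(400 × 0.0071) = 3; θ*₍3₎ = 0.4083.
Upper: z₀ + z₂ = 1.628; 1 − a(z₀+z₂) = 0.9430; argument = 1.3944 → 1.39; α₂ = 0.9177; rank = 367; θ*₍367₎ = 0.9424.

(0.4083, 0.9424)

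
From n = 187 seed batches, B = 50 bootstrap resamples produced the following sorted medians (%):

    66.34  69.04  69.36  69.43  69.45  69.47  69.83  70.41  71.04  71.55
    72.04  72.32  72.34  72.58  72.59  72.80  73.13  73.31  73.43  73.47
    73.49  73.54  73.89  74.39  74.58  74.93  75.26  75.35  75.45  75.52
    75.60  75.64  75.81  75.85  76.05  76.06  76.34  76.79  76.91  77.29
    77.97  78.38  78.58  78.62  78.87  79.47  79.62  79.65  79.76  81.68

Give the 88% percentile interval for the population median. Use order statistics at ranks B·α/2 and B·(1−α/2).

α = 0.12; lower rank = 50 × 0.060 = 3; upper rank = 50 × 0.940 = 47.
The 3rd smallest replicate is 69.36; the 47th is 79.62.

(69.36, 79.62)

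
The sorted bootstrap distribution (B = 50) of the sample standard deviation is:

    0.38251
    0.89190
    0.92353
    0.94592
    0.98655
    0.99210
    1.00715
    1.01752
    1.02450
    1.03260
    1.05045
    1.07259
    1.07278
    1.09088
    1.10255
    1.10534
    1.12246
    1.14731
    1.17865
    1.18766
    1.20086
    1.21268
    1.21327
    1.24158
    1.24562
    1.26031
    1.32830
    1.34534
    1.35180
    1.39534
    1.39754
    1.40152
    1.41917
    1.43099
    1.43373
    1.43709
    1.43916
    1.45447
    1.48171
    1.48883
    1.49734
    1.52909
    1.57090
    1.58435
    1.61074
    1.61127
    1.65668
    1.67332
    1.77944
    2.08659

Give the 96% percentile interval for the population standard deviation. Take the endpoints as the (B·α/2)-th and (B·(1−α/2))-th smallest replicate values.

α = 0.04; lower rank = 50 × 0.020 = 1; upper rank = 50 × 0.980 = 49.
The 1st smallest replicate is 0.38251; the 49th is 1.77944.

(0.38251, 1.77944)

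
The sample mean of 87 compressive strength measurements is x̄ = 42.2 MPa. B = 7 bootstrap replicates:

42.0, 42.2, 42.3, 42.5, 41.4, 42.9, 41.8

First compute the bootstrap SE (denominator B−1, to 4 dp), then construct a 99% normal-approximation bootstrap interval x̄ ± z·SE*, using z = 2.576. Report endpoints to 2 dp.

(40.95, 43.45)

Mean of replicates = 42.1571; sum of squared deviations = 1.4171; SE* = √(1.4171/6) = 0.4860
Margin = 2.576 × 0.4860 = 1.252
Interval: 42.2 ± 1.252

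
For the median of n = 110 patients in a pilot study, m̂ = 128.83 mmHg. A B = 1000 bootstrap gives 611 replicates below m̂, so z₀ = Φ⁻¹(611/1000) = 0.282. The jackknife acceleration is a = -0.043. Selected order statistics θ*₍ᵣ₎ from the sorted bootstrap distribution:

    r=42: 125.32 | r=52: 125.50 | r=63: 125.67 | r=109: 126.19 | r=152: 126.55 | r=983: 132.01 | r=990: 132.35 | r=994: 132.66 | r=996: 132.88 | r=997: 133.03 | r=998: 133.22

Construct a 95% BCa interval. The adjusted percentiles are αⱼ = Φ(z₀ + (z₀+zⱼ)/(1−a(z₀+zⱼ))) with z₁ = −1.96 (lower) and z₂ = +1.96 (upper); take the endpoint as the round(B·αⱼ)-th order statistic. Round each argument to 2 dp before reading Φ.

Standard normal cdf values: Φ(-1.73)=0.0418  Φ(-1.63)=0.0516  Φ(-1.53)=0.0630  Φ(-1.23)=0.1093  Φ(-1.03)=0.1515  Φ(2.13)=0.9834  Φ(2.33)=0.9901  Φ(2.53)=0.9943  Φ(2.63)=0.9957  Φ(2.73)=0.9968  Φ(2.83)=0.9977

(125.67, 132.35)

Lower: z₀ + z₁ = 0.282 + (-1.960) = -1.678; 1 − a(z₀+z₁) = 1 − (-0.043)(-1.678) = 0.9278; argument = 0.282 + (-1.678)/0.9278 = -1.5265 → -1.53.
α₁ = Φ(-1.53) = 0.0630; rank = round(1000 × 0.0630) = 63; θ*₍63₎ = 125.67.
Upper: z₀ + z₂ = 2.242; 1 − a(z₀+z₂) = 1.0964; argument = 2.3269 → 2.33; α₂ = 0.9901; rank = 990; θ*₍990₎ = 132.35.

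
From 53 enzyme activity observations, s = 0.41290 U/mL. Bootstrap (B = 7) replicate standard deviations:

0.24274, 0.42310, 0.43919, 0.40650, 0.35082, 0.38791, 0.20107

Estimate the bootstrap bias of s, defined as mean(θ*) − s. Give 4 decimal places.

mean(θ*) = (0.24274 + 0.42310 + 0.43919 + 0.40650 + 0.35082 + 0.38791 + 0.20107) / 7 = 0.35019
bias = 0.35019 − 0.41290

bias = −0.0627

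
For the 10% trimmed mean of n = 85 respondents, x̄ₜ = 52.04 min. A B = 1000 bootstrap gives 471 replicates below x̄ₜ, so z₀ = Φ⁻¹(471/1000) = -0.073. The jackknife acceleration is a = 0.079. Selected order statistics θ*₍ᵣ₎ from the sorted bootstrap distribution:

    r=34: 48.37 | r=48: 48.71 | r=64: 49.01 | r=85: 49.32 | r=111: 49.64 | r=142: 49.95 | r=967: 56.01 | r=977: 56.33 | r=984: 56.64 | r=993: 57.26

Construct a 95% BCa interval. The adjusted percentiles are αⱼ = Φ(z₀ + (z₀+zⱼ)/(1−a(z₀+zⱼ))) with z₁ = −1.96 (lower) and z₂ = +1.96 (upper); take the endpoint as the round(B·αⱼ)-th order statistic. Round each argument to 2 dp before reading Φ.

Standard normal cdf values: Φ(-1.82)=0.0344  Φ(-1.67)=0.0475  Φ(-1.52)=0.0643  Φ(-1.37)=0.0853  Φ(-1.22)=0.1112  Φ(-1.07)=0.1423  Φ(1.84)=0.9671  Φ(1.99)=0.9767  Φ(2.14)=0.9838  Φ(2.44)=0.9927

(48.37, 56.64)

Lower: z₀ + z₁ = -0.073 + (-1.960) = -2.033; 1 − a(z₀+z₁) = 1 − (0.079)(-2.033) = 1.1606; argument = -0.073 + (-2.033)/1.1606 = -1.8247 → -1.82.
α₁ = Φ(-1.82) = 0.0344; rank = round(1000 × 0.0344) = 34; θ*₍34₎ = 48.37.
Upper: z₀ + z₂ = 1.887; 1 − a(z₀+z₂) = 0.8509; argument = 2.1446 → 2.14; α₂ = 0.9838; rank = 984; θ*₍984₎ = 56.64.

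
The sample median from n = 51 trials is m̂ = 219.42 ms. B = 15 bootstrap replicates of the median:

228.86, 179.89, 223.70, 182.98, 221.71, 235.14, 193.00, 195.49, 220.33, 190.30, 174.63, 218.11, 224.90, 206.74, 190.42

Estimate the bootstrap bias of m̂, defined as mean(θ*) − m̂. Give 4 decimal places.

mean(θ*) = (228.86 + 179.89 + 223.70 + 182.98 + 221.71 + 235.14 + 193.00 + 195.49 + 220.33 + 190.30 + 174.63 + 218.11 + 224.90 + 206.74 + 190.42) / 15 = 205.74667
bias = 205.74667 − 219.42

bias = −13.6733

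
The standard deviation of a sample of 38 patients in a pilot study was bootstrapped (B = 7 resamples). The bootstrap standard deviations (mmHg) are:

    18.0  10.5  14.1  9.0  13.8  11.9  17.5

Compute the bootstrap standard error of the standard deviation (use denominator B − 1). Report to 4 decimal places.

SE* = 3.3788

Bootstrap SE is the standard deviation of the 7 replicate standard deviations.
Mean of replicates: (18.0 + 10.5 + 14.1 + 9.0 + 13.8 + 11.9 + 17.5) / 7 = 94.80000 / 7 = 13.54286
Sum of squared deviations: (+4.45714)² + (−3.04286)² + (+0.55714)² + (−4.54286)² + (+0.25714)² + (−1.64286)² + (+3.95714)² = 68.49714
Variance = 68.49714 / 6 = 11.41619
SE* = √11.41619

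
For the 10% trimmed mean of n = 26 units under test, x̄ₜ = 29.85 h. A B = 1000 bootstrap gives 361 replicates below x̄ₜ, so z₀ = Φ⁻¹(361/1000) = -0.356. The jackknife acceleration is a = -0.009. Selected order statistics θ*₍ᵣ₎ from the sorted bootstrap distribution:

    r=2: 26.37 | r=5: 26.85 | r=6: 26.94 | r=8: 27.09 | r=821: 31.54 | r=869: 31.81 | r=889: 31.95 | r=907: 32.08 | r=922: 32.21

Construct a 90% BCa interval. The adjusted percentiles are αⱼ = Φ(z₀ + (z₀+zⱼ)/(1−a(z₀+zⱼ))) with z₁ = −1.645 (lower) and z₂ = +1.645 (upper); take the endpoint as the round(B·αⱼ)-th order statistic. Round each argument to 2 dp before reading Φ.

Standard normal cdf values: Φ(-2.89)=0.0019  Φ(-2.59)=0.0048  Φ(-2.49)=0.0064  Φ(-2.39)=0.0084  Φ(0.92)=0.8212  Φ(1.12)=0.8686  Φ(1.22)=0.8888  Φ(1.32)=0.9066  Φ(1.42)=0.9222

Lower: z₀ + z₁ = -0.356 + (-1.645) = -2.001; 1 − a(z₀+z₁) = 1 − (-0.009)(-2.001) = 0.9820; argument = -0.356 + (-2.001)/0.9820 = -2.3937 → -2.39.
α₁ = Φ(-2.39) = 0.0084; rank = round(1000 × 0.0084) = 8; θ*₍8₎ = 27.09.
Upper: z₀ + z₂ = 1.289; 1 − a(z₀+z₂) = 1.0116; argument = 0.9182 → 0.92; α₂ = 0.8212; rank = 821; θ*₍821₎ = 31.54.

(27.09, 31.54)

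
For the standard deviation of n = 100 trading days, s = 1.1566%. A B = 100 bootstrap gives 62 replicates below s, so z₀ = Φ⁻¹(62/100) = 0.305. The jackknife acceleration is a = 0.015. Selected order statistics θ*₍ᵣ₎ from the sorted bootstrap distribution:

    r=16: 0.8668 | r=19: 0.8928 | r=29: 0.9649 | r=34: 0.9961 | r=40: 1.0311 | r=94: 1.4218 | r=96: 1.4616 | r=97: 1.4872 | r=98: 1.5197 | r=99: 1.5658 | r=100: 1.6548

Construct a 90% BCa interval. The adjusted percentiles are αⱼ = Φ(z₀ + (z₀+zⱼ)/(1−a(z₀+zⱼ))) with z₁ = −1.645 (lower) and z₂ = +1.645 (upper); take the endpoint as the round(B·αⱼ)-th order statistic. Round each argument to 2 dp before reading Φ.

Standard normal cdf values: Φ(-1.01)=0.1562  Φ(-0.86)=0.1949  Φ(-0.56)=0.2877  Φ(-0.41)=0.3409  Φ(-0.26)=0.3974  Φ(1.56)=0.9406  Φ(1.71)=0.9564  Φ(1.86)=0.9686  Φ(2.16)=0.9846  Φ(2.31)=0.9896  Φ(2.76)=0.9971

(0.8668, 1.5658)

Lower: z₀ + z₁ = 0.305 + (-1.645) = -1.340; 1 − a(z₀+z₁) = 1 − (0.015)(-1.340) = 1.0201; argument = 0.305 + (-1.340)/1.0201 = -1.0086 → -1.01.
α₁ = Φ(-1.01) = 0.1562; rank = round(100 × 0.1562) = 16; θ*₍16₎ = 0.8668.
Upper: z₀ + z₂ = 1.950; 1 − a(z₀+z₂) = 0.9708; argument = 2.3138 → 2.31; α₂ = 0.9896; rank = 99; θ*₍99₎ = 1.5658.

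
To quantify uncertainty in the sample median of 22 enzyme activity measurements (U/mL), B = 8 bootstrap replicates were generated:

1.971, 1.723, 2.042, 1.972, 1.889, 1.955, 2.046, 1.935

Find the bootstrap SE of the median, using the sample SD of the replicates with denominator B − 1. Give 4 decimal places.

Bootstrap SE is the standard deviation of the 8 replicate medians.
Mean of replicates: (1.971 + 1.723 + 2.042 + 1.972 + 1.889 + 1.955 + 2.046 + 1.935) / 8 = 15.53300 / 8 = 1.94162
Sum of squared deviations: (+0.02938)² + (−0.21862)² + (+0.10037)² + (+0.03038)² + (−0.05262)² + (+0.01338)² + (+0.10437)² + (−0.00662)² = 0.07354
Variance = 0.07354 / 7 = 0.01051
SE* = √0.01051

SE* = 0.1025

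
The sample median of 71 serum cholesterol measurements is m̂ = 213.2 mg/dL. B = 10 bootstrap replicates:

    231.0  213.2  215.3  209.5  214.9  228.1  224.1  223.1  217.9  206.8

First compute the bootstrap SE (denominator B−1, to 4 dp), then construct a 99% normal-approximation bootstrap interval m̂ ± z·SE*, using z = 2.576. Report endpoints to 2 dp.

Mean of replicates = 218.3900; sum of squared deviations = 570.3490; SE* = √(570.3490/9) = 7.9607
Margin = 2.576 × 7.9607 = 20.507
Interval: 213.2 ± 20.507

(192.69, 233.71)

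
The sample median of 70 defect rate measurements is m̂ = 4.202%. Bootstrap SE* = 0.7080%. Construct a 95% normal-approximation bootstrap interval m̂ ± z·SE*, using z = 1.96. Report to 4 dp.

Margin = 1.96 × 0.7080 = 1.38768
Interval: 4.202 ± 1.38768

(2.8143, 5.5897)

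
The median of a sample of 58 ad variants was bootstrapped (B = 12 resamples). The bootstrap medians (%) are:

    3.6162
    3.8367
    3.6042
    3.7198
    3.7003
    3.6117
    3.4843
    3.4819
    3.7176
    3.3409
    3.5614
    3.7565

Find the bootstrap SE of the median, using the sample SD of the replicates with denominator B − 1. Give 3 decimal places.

SE* = 0.138

Bootstrap SE is the standard deviation of the 12 replicate medians.
Mean of replicates: (3.6162 + 3.8367 + 3.6042 + 3.7198 + 3.7003 + 3.6117 + 3.4843 + 3.4819 + 3.7176 + 3.3409 + 3.5614 + 3.7565) / 12 = 43.43150 / 12 = 3.61929
Sum of squared deviations: (−0.00309)² + (+0.21741)² + (−0.01509)² + (+0.10051)² + (+0.08101)² + (−0.00759)² + (−0.13499)² + (−0.13739)² + (+0.09831)² + (−0.27839)² + (−0.05789)² + (+0.13721)² = 0.21067
Variance = 0.21067 / 11 = 0.01915
SE* = √0.01915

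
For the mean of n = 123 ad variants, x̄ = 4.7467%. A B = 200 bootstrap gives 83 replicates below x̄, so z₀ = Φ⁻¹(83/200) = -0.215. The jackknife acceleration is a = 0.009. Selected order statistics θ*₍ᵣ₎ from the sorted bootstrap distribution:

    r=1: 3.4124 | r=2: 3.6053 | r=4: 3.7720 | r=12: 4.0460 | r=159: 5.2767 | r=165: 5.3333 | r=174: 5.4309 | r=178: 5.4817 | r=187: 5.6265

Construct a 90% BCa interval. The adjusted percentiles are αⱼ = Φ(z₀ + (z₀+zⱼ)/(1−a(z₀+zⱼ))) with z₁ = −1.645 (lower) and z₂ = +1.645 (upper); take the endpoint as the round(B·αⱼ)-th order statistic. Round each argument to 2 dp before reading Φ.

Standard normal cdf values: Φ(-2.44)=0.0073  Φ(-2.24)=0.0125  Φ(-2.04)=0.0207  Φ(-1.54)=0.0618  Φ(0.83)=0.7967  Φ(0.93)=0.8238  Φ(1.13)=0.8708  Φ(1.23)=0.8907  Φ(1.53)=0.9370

Lower: z₀ + z₁ = -0.215 + (-1.645) = -1.860; 1 − a(z₀+z₁) = 1 − (0.009)(-1.860) = 1.0167; argument = -0.215 + (-1.860)/1.0167 = -2.0444 → -2.04.
α₁ = Φ(-2.04) = 0.0207; rank = round(200 × 0.0207) = 4; θ*₍4₎ = 3.7720.
Upper: z₀ + z₂ = 1.430; 1 − a(z₀+z₂) = 0.9871; argument = 1.2336 → 1.23; α₂ = 0.8907; rank = 178; θ*₍178₎ = 5.4817.

(3.7720, 5.4817)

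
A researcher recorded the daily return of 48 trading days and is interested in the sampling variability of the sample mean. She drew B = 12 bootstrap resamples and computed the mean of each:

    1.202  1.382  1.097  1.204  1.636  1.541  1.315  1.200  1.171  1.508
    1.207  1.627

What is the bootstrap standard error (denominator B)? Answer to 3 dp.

Bootstrap SE is the standard deviation of the 12 replicate means.
Mean of replicates: (1.202 + 1.382 + 1.097 + 1.204 + 1.636 + 1.541 + 1.315 + 1.200 + 1.171 + 1.508 + 1.207 + 1.627) / 12 = 16.0900 / 12 = 1.3408
Sum of squared deviations: (−0.1388)² + (+0.0412)² + (−0.2438)² + (−0.1368)² + (+0.2952)² + (+0.2002)² + (−0.0258)² + (−0.1408)² + (−0.1698)² + (+0.1672)² + (−0.1338)² + (+0.2862)² = 0.4034
Variance = 0.4034 / 12 = 0.0336
SE* = √0.0336

SE* = 0.183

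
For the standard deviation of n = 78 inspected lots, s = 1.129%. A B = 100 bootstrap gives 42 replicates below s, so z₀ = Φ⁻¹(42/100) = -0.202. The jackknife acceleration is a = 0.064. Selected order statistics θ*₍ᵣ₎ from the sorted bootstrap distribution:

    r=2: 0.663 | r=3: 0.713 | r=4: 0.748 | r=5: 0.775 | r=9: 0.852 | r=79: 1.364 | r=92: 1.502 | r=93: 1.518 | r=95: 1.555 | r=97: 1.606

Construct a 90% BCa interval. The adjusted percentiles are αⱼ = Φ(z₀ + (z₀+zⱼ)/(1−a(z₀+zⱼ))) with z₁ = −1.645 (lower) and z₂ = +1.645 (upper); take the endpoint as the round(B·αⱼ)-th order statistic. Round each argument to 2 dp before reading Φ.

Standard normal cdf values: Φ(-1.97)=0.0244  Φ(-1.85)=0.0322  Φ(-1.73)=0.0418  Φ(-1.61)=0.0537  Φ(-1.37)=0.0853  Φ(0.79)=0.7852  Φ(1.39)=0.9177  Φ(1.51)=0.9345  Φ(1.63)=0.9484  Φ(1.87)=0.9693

Lower: z₀ + z₁ = -0.202 + (-1.645) = -1.847; 1 − a(z₀+z₁) = 1 − (0.064)(-1.847) = 1.1182; argument = -0.202 + (-1.847)/1.1182 = -1.8537 → -1.85.
α₁ = Φ(-1.85) = 0.0322; rank = round(100 × 0.0322) = 3; θ*₍3₎ = 0.713.
Upper: z₀ + z₂ = 1.443; 1 − a(z₀+z₂) = 0.9076; argument = 1.3878 → 1.39; α₂ = 0.9177; rank = 92; θ*₍92₎ = 1.502.

(0.713, 1.502)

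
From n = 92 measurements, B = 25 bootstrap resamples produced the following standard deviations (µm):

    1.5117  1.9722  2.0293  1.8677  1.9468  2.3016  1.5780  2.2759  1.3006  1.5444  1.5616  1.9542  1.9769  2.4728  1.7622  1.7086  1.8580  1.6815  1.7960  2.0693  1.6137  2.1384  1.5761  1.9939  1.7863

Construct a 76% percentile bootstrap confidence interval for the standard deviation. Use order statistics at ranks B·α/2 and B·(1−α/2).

(1.5444, 2.1384)

Sorted replicates: 1.3006, 1.5117, 1.5444, 1.5616, 1.5761, 1.5780, 1.6137, 1.6815, 1.7086, 1.7622, 1.7863, 1.7960, 1.8580, 1.8677, 1.9468, 1.9542, 1.9722, 1.9769, 1.9939, 2.0293, 2.0693, 2.1384, 2.2759, 2.3016, 2.4728
α = 0.24; lower rank = 25 × 0.120 = 3; upper rank = 25 × 0.880 = 22.
The 3rd smallest replicate is 1.5444; the 22nd is 2.1384.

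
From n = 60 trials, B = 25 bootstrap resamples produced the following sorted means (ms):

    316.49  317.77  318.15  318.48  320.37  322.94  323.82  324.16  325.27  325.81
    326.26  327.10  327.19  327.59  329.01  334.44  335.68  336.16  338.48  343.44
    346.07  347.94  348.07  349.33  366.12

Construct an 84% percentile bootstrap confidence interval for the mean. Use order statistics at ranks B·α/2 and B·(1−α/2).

(317.77, 348.07)

α = 0.16; lower rank = 25 × 0.080 = 2; upper rank = 25 × 0.920 = 23.
The 2nd smallest replicate is 317.77; the 23rd is 348.07.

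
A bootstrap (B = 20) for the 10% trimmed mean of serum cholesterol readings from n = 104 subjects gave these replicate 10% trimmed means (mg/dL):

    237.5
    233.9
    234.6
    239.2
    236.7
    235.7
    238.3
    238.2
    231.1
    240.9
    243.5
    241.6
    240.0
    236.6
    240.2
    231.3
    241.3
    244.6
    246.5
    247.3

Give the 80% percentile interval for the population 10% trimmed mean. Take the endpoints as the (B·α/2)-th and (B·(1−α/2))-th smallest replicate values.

Sorted replicates: 231.1, 231.3, 233.9, 234.6, 235.7, 236.6, 236.7, 237.5, 238.2, 238.3, 239.2, 240.0, 240.2, 240.9, 241.3, 241.6, 243.5, 244.6, 246.5, 247.3
α = 0.20; lower rank = 20 × 0.100 = 2; upper rank = 20 × 0.900 = 18.
The 2nd smallest replicate is 231.3; the 18th is 244.6.

(231.3, 244.6)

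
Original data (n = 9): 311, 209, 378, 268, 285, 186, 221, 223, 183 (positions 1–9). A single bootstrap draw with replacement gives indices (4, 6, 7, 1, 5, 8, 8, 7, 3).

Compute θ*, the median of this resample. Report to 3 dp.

θ* = 223.000

Resample values: 268, 186, 221, 311, 285, 223, 223, 221, 378.
Sorted: 186, 221, 221, 223, 223, 268, 285, 311, 378
Median = middle value = 223.000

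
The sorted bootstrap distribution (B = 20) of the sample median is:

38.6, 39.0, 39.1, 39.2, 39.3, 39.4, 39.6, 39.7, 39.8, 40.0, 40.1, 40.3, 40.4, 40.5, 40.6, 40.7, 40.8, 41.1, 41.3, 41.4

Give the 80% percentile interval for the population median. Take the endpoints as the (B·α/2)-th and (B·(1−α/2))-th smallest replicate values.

(39.0, 41.1)

α = 0.20; lower rank = 20 × 0.100 = 2; upper rank = 20 × 0.900 = 18.
The 2nd smallest replicate is 39.0; the 18th is 41.1.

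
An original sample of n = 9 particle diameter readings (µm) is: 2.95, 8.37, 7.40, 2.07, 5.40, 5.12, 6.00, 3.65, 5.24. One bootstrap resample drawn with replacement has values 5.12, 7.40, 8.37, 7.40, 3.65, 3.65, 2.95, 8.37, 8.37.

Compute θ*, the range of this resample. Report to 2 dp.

Range = 8.37 − 2.95 = 5.42

θ* = 5.42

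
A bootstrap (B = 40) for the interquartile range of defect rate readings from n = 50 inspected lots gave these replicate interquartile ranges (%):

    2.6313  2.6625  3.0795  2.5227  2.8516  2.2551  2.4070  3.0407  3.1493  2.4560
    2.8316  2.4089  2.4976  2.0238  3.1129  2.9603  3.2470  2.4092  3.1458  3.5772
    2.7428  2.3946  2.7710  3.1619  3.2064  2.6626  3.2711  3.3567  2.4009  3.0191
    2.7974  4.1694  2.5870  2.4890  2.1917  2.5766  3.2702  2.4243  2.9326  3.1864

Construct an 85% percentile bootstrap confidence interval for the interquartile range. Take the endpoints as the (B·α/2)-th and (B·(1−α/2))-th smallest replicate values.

Sorted replicates: 2.0238, 2.1917, 2.2551, 2.3946, 2.4009, 2.4070, 2.4089, 2.4092, 2.4243, 2.4560, 2.4890, 2.4976, 2.5227, 2.5766, 2.5870, 2.6313, 2.6625, 2.6626, 2.7428, 2.7710, 2.7974, 2.8316, 2.8516, 2.9326, 2.9603, 3.0191, 3.0407, 3.0795, 3.1129, 3.1458, 3.1493, 3.1619, 3.1864, 3.2064, 3.2470, 3.2702, 3.2711, 3.3567, 3.5772, 4.1694
α = 0.15; lower rank = 40 × 0.075 = 3; upper rank = 40 × 0.925 = 37.
The 3rd smallest replicate is 2.2551; the 37th is 3.2711.

(2.2551, 3.2711)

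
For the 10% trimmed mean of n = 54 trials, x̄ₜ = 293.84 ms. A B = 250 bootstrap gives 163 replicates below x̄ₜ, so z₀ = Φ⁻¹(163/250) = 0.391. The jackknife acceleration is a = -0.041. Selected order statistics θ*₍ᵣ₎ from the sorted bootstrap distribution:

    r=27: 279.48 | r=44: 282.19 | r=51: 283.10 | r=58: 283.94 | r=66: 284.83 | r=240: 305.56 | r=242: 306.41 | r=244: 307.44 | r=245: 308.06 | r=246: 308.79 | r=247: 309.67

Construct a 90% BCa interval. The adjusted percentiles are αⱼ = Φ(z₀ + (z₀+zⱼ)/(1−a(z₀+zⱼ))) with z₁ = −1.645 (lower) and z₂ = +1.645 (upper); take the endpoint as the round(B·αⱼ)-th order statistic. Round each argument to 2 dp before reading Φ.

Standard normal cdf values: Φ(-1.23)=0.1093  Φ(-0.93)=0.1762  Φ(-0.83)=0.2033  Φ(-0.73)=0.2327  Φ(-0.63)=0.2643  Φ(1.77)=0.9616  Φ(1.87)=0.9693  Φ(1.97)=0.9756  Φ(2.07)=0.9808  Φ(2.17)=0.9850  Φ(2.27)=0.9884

Lower: z₀ + z₁ = 0.391 + (-1.645) = -1.254; 1 − a(z₀+z₁) = 1 − (-0.041)(-1.254) = 0.9486; argument = 0.391 + (-1.254)/0.9486 = -0.9310 → -0.93.
α₁ = Φ(-0.93) = 0.1762; rank = round(250 × 0.1762) = 44; θ*₍44₎ = 282.19.
Upper: z₀ + z₂ = 2.036; 1 − a(z₀+z₂) = 1.0835; argument = 2.2701 → 2.27; α₂ = 0.9884; rank = 247; θ*₍247₎ = 309.67.

(282.19, 309.67)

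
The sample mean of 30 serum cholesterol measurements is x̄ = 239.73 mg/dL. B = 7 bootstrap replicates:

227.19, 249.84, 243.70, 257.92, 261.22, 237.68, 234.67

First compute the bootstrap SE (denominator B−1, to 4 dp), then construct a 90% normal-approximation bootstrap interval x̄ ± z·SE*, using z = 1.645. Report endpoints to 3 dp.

Mean of replicates = 244.6029; sum of squared deviations = 931.5137; SE* = √(931.5137/6) = 12.4600
Margin = 1.645 × 12.4600 = 20.4967
Interval: 239.73 ± 20.4967

(219.233, 260.227)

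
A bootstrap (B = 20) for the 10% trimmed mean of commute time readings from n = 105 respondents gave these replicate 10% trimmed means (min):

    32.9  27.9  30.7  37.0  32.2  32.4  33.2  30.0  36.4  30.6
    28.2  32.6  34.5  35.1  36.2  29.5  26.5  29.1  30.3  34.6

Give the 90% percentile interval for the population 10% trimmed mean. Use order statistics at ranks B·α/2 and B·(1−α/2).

Sorted replicates: 26.5, 27.9, 28.2, 29.1, 29.5, 30.0, 30.3, 30.6, 30.7, 32.2, 32.4, 32.6, 32.9, 33.2, 34.5, 34.6, 35.1, 36.2, 36.4, 37.0
α = 0.10; lower rank = 20 × 0.050 = 1; upper rank = 20 × 0.950 = 19.
The 1st smallest replicate is 26.5; the 19th is 36.4.

(26.5, 36.4)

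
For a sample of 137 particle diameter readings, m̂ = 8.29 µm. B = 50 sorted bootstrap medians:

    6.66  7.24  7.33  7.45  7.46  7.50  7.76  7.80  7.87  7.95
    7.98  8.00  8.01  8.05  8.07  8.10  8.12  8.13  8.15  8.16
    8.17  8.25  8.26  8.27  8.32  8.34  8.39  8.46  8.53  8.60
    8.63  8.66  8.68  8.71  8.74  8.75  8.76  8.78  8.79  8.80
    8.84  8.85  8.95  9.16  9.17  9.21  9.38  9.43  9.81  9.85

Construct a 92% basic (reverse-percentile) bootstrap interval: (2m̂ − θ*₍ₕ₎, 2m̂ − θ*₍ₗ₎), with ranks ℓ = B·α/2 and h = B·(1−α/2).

Percentile endpoints at ranks 2 and 48: θ*₍2₎ = 7.24, θ*₍48₎ = 9.43.
Basic interval reflects these around m̂:
  lower = 2 × 8.29 − 9.43 = 7.15
  upper = 2 × 8.29 − 7.24 = 9.34

(7.15, 9.34)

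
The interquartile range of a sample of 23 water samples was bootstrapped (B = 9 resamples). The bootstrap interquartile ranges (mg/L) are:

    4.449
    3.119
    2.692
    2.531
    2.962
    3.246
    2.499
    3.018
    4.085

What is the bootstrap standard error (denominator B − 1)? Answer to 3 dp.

Bootstrap SE is the standard deviation of the 9 replicate interquartile ranges.
Mean of replicates: (4.449 + 3.119 + 2.692 + 2.531 + 2.962 + 3.246 + 2.499 + 3.018 + 4.085) / 9 = 28.6010 / 9 = 3.1779
Sum of squared deviations: (+1.2711)² + (−0.0589)² + (−0.4859)² + (−0.6469)² + (−0.2159)² + (+0.0681)² + (−0.6789)² + (−0.1599)² + (+0.9071)² = 3.6343
Variance = 3.6343 / 8 = 0.4543
SE* = √0.4543

SE* = 0.674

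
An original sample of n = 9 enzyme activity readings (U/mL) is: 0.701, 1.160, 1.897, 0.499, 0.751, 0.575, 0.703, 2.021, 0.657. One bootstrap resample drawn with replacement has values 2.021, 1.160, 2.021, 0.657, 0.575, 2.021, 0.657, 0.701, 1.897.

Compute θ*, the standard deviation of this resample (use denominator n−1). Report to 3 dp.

θ* = 0.675

Mean = 1.3011; sum of squared deviations = 3.6468
s² = 3.6468 / 8 = 0.4559
s = √0.4559 = 0.675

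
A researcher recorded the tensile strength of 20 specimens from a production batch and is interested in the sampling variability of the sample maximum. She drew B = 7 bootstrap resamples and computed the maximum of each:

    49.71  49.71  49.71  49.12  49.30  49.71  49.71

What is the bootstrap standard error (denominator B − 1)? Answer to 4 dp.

SE* = 0.2494

Bootstrap SE is the standard deviation of the 7 replicate maximums.
Mean of replicates: (49.71 + 49.71 + 49.71 + 49.12 + 49.30 + 49.71 + 49.71) / 7 = 346.97000 / 7 = 49.56714
Sum of squared deviations: (+0.14286)² + (+0.14286)² + (+0.14286)² + (−0.44714)² + (−0.26714)² + (+0.14286)² + (+0.14286)² = 0.37334
Variance = 0.37334 / 6 = 0.06222
SE* = √0.06222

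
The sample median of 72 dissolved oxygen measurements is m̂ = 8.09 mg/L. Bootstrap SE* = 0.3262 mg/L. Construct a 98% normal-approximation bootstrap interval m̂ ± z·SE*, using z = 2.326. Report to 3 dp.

(7.331, 8.849)

Margin = 2.326 × 0.3262 = 0.7587
Interval: 8.09 ± 0.7587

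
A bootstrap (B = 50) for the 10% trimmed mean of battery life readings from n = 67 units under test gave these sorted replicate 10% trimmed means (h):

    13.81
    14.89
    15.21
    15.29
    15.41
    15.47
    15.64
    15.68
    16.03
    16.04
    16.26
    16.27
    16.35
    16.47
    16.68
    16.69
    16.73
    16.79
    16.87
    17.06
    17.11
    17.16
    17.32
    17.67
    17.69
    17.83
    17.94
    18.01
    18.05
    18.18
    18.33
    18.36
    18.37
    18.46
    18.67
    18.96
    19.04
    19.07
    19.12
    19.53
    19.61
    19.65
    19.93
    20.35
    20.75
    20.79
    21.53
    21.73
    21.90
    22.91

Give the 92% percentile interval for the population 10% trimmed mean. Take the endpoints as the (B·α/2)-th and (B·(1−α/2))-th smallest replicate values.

α = 0.08; lower rank = 50 × 0.040 = 2; upper rank = 50 × 0.960 = 48.
The 2nd smallest replicate is 14.89; the 48th is 21.73.

(14.89, 21.73)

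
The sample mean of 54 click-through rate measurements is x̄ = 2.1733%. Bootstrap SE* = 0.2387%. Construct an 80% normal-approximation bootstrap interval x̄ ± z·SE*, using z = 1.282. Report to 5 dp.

Margin = 1.282 × 0.2387 = 0.306013
Interval: 2.1733 ± 0.306013

(1.86729, 2.47931)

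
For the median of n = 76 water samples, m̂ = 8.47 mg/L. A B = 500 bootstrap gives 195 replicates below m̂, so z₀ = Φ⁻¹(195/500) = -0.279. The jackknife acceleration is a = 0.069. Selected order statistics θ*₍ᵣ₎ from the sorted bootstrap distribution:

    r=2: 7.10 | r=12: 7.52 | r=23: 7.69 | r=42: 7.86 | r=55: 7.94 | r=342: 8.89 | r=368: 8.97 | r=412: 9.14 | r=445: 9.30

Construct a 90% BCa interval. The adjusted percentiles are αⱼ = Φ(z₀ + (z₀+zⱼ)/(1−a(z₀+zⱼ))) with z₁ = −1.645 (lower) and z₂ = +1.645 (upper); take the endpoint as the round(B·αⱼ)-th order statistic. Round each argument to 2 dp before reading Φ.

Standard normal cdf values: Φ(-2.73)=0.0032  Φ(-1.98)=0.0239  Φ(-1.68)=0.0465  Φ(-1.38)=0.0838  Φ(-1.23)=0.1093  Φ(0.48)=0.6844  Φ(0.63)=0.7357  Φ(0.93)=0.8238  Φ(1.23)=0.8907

Lower: z₀ + z₁ = -0.279 + (-1.645) = -1.924; 1 − a(z₀+z₁) = 1 − (0.069)(-1.924) = 1.1328; argument = -0.279 + (-1.924)/1.1328 = -1.9775 → -1.98.
α₁ = Φ(-1.98) = 0.0239; rank = round(500 × 0.0239) = 12; θ*₍12₎ = 7.52.
Upper: z₀ + z₂ = 1.366; 1 − a(z₀+z₂) = 0.9057; argument = 1.2291 → 1.23; α₂ = 0.8907; rank = 445; θ*₍445₎ = 9.30.

(7.52, 9.30)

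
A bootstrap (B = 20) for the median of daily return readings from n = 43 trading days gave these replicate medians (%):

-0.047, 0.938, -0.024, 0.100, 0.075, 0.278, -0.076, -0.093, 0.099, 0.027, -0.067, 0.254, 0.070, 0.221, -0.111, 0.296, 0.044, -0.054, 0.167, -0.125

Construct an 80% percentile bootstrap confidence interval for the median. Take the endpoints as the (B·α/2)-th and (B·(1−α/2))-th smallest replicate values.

(-0.111, 0.278)

Sorted replicates: -0.125, -0.111, -0.093, -0.076, -0.067, -0.054, -0.047, -0.024, 0.027, 0.044, 0.070, 0.075, 0.099, 0.100, 0.167, 0.221, 0.254, 0.278, 0.296, 0.938
α = 0.20; lower rank = 20 × 0.100 = 2; upper rank = 20 × 0.900 = 18.
The 2nd smallest replicate is -0.111; the 18th is 0.278.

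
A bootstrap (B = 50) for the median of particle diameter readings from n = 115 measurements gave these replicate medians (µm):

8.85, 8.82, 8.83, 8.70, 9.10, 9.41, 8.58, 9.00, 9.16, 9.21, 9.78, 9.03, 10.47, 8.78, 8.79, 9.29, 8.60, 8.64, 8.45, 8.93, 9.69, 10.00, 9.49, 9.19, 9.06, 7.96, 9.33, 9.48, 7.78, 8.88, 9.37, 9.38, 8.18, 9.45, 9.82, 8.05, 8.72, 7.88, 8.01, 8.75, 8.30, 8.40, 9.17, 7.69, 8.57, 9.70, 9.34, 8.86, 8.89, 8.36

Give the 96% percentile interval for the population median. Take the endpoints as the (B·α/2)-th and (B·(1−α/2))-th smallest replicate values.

Sorted replicates: 7.69, 7.78, 7.88, 7.96, 8.01, 8.05, 8.18, 8.30, 8.36, 8.40, 8.45, 8.57, 8.58, 8.60, 8.64, 8.70, 8.72, 8.75, 8.78, 8.79, 8.82, 8.83, 8.85, 8.86, 8.88, 8.89, 8.93, 9.00, 9.03, 9.06, 9.10, 9.16, 9.17, 9.19, 9.21, 9.29, 9.33, 9.34, 9.37, 9.38, 9.41, 9.45, 9.48, 9.49, 9.69, 9.70, 9.78, 9.82, 10.00, 10.47
α = 0.04; lower rank = 50 × 0.020 = 1; upper rank = 50 × 0.980 = 49.
The 1st smallest replicate is 7.69; the 49th is 10.00.

(7.69, 10.00)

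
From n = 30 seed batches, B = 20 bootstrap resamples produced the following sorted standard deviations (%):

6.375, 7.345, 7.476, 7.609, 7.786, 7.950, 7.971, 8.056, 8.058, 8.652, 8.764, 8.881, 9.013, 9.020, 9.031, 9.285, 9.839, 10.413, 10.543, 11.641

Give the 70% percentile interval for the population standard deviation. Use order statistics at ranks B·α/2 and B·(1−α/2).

(7.476, 9.839)

α = 0.30; lower rank = 20 × 0.150 = 3; upper rank = 20 × 0.850 = 17.
The 3rd smallest replicate is 7.476; the 17th is 9.839.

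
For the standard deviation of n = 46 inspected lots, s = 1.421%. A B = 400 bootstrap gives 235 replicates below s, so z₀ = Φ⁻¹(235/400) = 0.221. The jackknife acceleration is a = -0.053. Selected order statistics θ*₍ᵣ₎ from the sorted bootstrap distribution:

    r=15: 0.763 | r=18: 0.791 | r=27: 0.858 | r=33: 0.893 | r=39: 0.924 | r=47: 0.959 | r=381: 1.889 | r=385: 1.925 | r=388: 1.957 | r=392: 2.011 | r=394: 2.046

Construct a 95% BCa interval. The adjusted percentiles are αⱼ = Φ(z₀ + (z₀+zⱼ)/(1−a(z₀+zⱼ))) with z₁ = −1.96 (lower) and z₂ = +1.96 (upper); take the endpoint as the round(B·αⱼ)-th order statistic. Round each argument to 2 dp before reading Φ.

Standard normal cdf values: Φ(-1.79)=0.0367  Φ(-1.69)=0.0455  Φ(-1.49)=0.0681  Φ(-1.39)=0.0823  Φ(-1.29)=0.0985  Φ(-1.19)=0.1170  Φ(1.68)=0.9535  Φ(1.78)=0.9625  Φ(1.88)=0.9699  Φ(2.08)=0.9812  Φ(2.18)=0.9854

Lower: z₀ + z₁ = 0.221 + (-1.960) = -1.739; 1 − a(z₀+z₁) = 1 − (-0.053)(-1.739) = 0.9078; argument = 0.221 + (-1.739)/0.9078 = -1.6946 → -1.69.
α₁ = Φ(-1.69) = 0.0455; rank = round(400 × 0.0455) = 18; θ*₍18₎ = 0.791.
Upper: z₀ + z₂ = 2.181; 1 − a(z₀+z₂) = 1.1156; argument = 2.1760 → 2.18; α₂ = 0.9854; rank = 394; θ*₍394₎ = 2.046.

(0.791, 2.046)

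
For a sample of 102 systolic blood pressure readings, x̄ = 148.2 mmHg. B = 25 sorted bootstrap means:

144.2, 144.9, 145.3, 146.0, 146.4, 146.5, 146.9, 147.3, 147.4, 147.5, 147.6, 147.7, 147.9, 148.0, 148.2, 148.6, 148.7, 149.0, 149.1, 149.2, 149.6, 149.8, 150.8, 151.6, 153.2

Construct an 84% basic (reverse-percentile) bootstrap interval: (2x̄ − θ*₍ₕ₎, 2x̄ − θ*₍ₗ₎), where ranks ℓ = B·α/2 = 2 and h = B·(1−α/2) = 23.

(145.6, 151.5)

Percentile endpoints at ranks 2 and 23: θ*₍2₎ = 144.9, θ*₍23₎ = 150.8.
Basic interval reflects these around x̄:
  lower = 2 × 148.2 − 150.8 = 145.6
  upper = 2 × 148.2 − 144.9 = 151.5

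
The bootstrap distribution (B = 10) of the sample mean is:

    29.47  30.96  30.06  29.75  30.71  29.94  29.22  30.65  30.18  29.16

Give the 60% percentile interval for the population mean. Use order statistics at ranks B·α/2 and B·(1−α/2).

Sorted replicates: 29.16, 29.22, 29.47, 29.75, 29.94, 30.06, 30.18, 30.65, 30.71, 30.96
α = 0.40; lower rank = 10 × 0.200 = 2; upper rank = 10 × 0.800 = 8.
The 2nd smallest replicate is 29.22; the 8th is 30.65.

(29.22, 30.65)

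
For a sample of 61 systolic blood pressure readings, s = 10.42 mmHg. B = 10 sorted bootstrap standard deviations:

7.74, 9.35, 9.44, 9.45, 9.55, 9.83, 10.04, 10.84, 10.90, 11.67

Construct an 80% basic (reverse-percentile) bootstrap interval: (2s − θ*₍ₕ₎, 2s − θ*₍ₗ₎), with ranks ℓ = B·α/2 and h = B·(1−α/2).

Percentile endpoints at ranks 1 and 9: θ*₍1₎ = 7.74, θ*₍9₎ = 10.90.
Basic interval reflects these around s:
  lower = 2 × 10.42 − 10.90 = 9.94
  upper = 2 × 10.42 − 7.74 = 13.10

(9.94, 13.10)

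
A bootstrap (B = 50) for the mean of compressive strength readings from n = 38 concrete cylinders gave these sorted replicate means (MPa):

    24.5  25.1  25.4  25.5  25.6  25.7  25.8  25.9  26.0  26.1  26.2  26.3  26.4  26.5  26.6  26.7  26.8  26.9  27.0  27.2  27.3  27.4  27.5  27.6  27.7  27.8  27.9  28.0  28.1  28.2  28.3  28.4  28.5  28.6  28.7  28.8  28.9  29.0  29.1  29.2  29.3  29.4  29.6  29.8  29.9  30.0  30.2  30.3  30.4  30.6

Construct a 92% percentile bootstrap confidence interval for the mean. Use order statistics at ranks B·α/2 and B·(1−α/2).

(25.1, 30.3)

α = 0.08; lower rank = 50 × 0.040 = 2; upper rank = 50 × 0.960 = 48.
The 2nd smallest replicate is 25.1; the 48th is 30.3.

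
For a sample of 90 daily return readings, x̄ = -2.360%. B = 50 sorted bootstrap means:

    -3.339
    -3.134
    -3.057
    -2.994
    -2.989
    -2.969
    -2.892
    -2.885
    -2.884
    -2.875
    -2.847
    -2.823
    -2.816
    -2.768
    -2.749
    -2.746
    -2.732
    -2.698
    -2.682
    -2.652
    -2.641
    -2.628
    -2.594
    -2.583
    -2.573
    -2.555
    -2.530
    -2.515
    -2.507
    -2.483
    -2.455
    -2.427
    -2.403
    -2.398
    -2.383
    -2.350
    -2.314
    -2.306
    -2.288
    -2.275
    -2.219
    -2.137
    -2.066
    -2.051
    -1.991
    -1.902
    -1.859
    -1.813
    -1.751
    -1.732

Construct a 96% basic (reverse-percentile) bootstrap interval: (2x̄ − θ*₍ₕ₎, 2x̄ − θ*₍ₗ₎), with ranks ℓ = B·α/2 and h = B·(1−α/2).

Percentile endpoints at ranks 1 and 49: θ*₍1₎ = -3.339, θ*₍49₎ = -1.751.
Basic interval reflects these around x̄:
  lower = 2 × -2.360 − -1.751 = -2.969
  upper = 2 × -2.360 − -3.339 = -1.381

(-2.969, -1.381)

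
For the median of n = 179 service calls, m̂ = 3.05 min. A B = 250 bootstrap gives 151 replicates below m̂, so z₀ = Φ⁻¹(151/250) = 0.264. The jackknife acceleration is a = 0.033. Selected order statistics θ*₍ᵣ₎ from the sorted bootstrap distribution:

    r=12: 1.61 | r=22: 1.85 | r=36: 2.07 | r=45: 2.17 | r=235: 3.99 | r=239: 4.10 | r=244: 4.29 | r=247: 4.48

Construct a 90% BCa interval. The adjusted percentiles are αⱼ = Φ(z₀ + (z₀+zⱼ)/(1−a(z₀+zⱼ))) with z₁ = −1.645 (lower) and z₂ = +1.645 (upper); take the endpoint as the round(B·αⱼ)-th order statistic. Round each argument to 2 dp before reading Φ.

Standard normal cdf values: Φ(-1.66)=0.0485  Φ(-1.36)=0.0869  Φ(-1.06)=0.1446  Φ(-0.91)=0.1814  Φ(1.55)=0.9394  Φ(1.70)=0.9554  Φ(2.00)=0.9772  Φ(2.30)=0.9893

Lower: z₀ + z₁ = 0.264 + (-1.645) = -1.381; 1 − a(z₀+z₁) = 1 − (0.033)(-1.381) = 1.0456; argument = 0.264 + (-1.381)/1.0456 = -1.0568 → -1.06.
α₁ = Φ(-1.06) = 0.1446; rank = round(250 × 0.1446) = 36; θ*₍36₎ = 2.07.
Upper: z₀ + z₂ = 1.909; 1 − a(z₀+z₂) = 0.9370; argument = 2.3013 → 2.30; α₂ = 0.9893; rank = 247; θ*₍247₎ = 4.48.

(2.07, 4.48)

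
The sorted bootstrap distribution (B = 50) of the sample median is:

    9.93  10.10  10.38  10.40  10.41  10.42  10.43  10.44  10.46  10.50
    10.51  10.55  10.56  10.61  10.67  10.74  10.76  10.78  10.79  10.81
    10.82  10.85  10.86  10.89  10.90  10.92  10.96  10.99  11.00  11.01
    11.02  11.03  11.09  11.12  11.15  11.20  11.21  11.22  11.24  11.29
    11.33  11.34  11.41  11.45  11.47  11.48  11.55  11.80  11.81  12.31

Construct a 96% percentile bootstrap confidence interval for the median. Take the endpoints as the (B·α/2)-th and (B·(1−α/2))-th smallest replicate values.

(9.93, 11.81)

α = 0.04; lower rank = 50 × 0.020 = 1; upper rank = 50 × 0.980 = 49.
The 1st smallest replicate is 9.93; the 49th is 11.81.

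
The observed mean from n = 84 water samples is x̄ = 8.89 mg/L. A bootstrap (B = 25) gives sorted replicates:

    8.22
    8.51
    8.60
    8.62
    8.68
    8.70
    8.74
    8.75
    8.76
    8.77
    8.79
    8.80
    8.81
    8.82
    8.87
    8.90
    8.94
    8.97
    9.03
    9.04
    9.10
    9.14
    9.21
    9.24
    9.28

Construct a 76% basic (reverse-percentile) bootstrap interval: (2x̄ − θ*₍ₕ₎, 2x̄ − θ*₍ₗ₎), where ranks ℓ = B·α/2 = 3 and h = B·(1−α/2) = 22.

(8.64, 9.18)

Percentile endpoints at ranks 3 and 22: θ*₍3₎ = 8.60, θ*₍22₎ = 9.14.
Basic interval reflects these around x̄:
  lower = 2 × 8.89 − 9.14 = 8.64
  upper = 2 × 8.89 − 8.60 = 9.18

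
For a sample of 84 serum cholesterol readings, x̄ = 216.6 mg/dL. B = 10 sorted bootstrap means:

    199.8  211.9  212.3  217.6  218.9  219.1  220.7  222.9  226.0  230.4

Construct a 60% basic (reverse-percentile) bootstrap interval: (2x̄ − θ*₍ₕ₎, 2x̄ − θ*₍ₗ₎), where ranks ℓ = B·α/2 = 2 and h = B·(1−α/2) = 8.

(210.3, 221.3)

Percentile endpoints at ranks 2 and 8: θ*₍2₎ = 211.9, θ*₍8₎ = 222.9.
Basic interval reflects these around x̄:
  lower = 2 × 216.6 − 222.9 = 210.3
  upper = 2 × 216.6 − 211.9 = 221.3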